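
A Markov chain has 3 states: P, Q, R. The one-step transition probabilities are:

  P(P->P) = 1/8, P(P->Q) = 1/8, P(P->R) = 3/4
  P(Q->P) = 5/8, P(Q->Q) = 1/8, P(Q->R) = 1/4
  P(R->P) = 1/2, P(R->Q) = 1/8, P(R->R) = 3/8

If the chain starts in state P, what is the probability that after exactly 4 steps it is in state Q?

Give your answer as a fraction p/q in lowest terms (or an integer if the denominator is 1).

Answer: 1/8

Derivation:
Computing P^4 by repeated multiplication:
P^1 =
  P: [1/8, 1/8, 3/4]
  Q: [5/8, 1/8, 1/4]
  R: [1/2, 1/8, 3/8]
P^2 =
  P: [15/32, 1/8, 13/32]
  Q: [9/32, 1/8, 19/32]
  R: [21/64, 1/8, 35/64]
P^3 =
  P: [87/256, 1/8, 137/256]
  Q: [105/256, 1/8, 119/256]
  R: [201/512, 1/8, 247/512]
P^4 =
  P: [795/2048, 1/8, 997/2048]
  Q: [741/2048, 1/8, 1051/2048]
  R: [1509/4096, 1/8, 2075/4096]

(P^4)[P -> Q] = 1/8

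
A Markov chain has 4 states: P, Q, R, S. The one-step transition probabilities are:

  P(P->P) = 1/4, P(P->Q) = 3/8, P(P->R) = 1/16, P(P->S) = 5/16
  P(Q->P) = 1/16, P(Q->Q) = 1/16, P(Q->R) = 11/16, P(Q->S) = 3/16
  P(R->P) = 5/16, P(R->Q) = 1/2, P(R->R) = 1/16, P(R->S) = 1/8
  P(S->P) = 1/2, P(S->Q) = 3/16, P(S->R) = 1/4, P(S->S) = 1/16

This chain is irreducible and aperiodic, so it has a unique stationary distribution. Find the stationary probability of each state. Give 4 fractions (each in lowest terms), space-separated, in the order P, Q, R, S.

Answer: 234/905 259/905 249/905 163/905

Derivation:
The stationary distribution satisfies pi = pi * P, i.e.:
  pi_P = 1/4*pi_P + 1/16*pi_Q + 5/16*pi_R + 1/2*pi_S
  pi_Q = 3/8*pi_P + 1/16*pi_Q + 1/2*pi_R + 3/16*pi_S
  pi_R = 1/16*pi_P + 11/16*pi_Q + 1/16*pi_R + 1/4*pi_S
  pi_S = 5/16*pi_P + 3/16*pi_Q + 1/8*pi_R + 1/16*pi_S
with normalization: pi_P + pi_Q + pi_R + pi_S = 1.

Using the first 3 balance equations plus normalization, the linear system A*pi = b is:
  [-3/4, 1/16, 5/16, 1/2] . pi = 0
  [3/8, -15/16, 1/2, 3/16] . pi = 0
  [1/16, 11/16, -15/16, 1/4] . pi = 0
  [1, 1, 1, 1] . pi = 1

Solving yields:
  pi_P = 234/905
  pi_Q = 259/905
  pi_R = 249/905
  pi_S = 163/905

Verification (pi * P):
  234/905*1/4 + 259/905*1/16 + 249/905*5/16 + 163/905*1/2 = 234/905 = pi_P  (ok)
  234/905*3/8 + 259/905*1/16 + 249/905*1/2 + 163/905*3/16 = 259/905 = pi_Q  (ok)
  234/905*1/16 + 259/905*11/16 + 249/905*1/16 + 163/905*1/4 = 249/905 = pi_R  (ok)
  234/905*5/16 + 259/905*3/16 + 249/905*1/8 + 163/905*1/16 = 163/905 = pi_S  (ok)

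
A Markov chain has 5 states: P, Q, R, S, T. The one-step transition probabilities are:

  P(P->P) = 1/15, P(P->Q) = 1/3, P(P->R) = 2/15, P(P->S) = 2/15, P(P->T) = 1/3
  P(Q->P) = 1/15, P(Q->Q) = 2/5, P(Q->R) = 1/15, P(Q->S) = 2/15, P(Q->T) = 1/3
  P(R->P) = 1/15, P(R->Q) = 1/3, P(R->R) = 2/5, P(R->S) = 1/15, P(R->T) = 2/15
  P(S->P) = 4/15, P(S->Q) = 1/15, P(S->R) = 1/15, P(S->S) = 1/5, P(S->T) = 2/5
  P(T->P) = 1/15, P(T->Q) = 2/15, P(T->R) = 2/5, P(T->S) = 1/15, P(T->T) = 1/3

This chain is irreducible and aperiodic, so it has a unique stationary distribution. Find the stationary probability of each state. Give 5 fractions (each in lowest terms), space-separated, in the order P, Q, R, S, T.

The stationary distribution satisfies pi = pi * P, i.e.:
  pi_P = 1/15*pi_P + 1/15*pi_Q + 1/15*pi_R + 4/15*pi_S + 1/15*pi_T
  pi_Q = 1/3*pi_P + 2/5*pi_Q + 1/3*pi_R + 1/15*pi_S + 2/15*pi_T
  pi_R = 2/15*pi_P + 1/15*pi_Q + 2/5*pi_R + 1/15*pi_S + 2/5*pi_T
  pi_S = 2/15*pi_P + 2/15*pi_Q + 1/15*pi_R + 1/5*pi_S + 1/15*pi_T
  pi_T = 1/3*pi_P + 1/3*pi_Q + 2/15*pi_R + 2/5*pi_S + 1/3*pi_T
with normalization: pi_P + pi_Q + pi_R + pi_S + pi_T = 1.

Using the first 4 balance equations plus normalization, the linear system A*pi = b is:
  [-14/15, 1/15, 1/15, 4/15, 1/15] . pi = 0
  [1/3, -3/5, 1/3, 1/15, 2/15] . pi = 0
  [2/15, 1/15, -3/5, 1/15, 2/5] . pi = 0
  [2/15, 2/15, 1/15, -4/5, 1/15] . pi = 0
  [1, 1, 1, 1, 1] . pi = 1

Solving yields:
  pi_P = 1018/11637
  pi_Q = 3088/11637
  pi_R = 8851/34911
  pi_S = 1211/11637
  pi_T = 10109/34911

Verification (pi * P):
  1018/11637*1/15 + 3088/11637*1/15 + 8851/34911*1/15 + 1211/11637*4/15 + 10109/34911*1/15 = 1018/11637 = pi_P  (ok)
  1018/11637*1/3 + 3088/11637*2/5 + 8851/34911*1/3 + 1211/11637*1/15 + 10109/34911*2/15 = 3088/11637 = pi_Q  (ok)
  1018/11637*2/15 + 3088/11637*1/15 + 8851/34911*2/5 + 1211/11637*1/15 + 10109/34911*2/5 = 8851/34911 = pi_R  (ok)
  1018/11637*2/15 + 3088/11637*2/15 + 8851/34911*1/15 + 1211/11637*1/5 + 10109/34911*1/15 = 1211/11637 = pi_S  (ok)
  1018/11637*1/3 + 3088/11637*1/3 + 8851/34911*2/15 + 1211/11637*2/5 + 10109/34911*1/3 = 10109/34911 = pi_T  (ok)

Answer: 1018/11637 3088/11637 8851/34911 1211/11637 10109/34911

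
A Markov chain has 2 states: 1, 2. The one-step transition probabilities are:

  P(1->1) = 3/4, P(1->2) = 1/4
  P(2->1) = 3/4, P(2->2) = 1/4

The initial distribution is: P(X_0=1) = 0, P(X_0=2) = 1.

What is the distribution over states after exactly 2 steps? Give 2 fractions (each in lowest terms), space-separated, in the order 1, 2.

Answer: 3/4 1/4

Derivation:
Propagating the distribution step by step (d_{t+1} = d_t * P):
d_0 = (1=0, 2=1)
  d_1[1] = 0*3/4 + 1*3/4 = 3/4
  d_1[2] = 0*1/4 + 1*1/4 = 1/4
d_1 = (1=3/4, 2=1/4)
  d_2[1] = 3/4*3/4 + 1/4*3/4 = 3/4
  d_2[2] = 3/4*1/4 + 1/4*1/4 = 1/4
d_2 = (1=3/4, 2=1/4)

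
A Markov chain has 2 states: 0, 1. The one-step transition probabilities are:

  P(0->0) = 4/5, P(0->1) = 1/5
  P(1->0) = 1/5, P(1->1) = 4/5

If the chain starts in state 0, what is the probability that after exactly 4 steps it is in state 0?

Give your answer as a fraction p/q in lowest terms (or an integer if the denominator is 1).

Computing P^4 by repeated multiplication:
P^1 =
  0: [4/5, 1/5]
  1: [1/5, 4/5]
P^2 =
  0: [17/25, 8/25]
  1: [8/25, 17/25]
P^3 =
  0: [76/125, 49/125]
  1: [49/125, 76/125]
P^4 =
  0: [353/625, 272/625]
  1: [272/625, 353/625]

(P^4)[0 -> 0] = 353/625

Answer: 353/625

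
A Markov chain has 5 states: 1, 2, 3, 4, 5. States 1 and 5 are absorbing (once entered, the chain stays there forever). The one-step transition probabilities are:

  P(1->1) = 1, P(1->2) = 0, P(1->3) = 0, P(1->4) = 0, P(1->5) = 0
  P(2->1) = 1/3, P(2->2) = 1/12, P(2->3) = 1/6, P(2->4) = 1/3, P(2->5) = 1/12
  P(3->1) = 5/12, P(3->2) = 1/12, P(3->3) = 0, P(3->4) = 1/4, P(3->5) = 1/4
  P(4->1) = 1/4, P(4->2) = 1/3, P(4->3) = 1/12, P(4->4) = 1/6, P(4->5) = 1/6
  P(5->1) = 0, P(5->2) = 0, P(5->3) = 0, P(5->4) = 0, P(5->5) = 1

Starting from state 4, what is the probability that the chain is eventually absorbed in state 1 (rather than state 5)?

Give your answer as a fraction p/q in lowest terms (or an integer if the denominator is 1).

Answer: 227/349

Derivation:
Let a_i = P(absorbed in 1 | start in state i).
Boundary conditions: a_1 = 1, a_5 = 0.
For each transient state i, a_i = sum_j P(i->j) * a_j:
  a_2 = 1/3*a_1 + 1/12*a_2 + 1/6*a_3 + 1/3*a_4 + 1/12*a_5
  a_3 = 5/12*a_1 + 1/12*a_2 + 0*a_3 + 1/4*a_4 + 1/4*a_5
  a_4 = 1/4*a_1 + 1/3*a_2 + 1/12*a_3 + 1/6*a_4 + 1/6*a_5

Substituting a_1 = 1 and a_5 = 0, rearrange to (I - Q) a = r where r[i] = P(i -> 1):
  [11/12, -1/6, -1/3] . (a_2, a_3, a_4) = 1/3
  [-1/12, 1, -1/4] . (a_2, a_3, a_4) = 5/12
  [-1/3, -1/12, 5/6] . (a_2, a_3, a_4) = 1/4

Solving yields:
  a_2 = 250/349
  a_3 = 223/349
  a_4 = 227/349

Starting state is 4, so the absorption probability is a_4 = 227/349.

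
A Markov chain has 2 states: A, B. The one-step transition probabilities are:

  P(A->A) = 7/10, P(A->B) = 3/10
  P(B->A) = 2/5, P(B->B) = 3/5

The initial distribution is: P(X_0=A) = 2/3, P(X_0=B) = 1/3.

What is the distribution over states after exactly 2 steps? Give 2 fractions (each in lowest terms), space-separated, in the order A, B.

Answer: 29/50 21/50

Derivation:
Propagating the distribution step by step (d_{t+1} = d_t * P):
d_0 = (A=2/3, B=1/3)
  d_1[A] = 2/3*7/10 + 1/3*2/5 = 3/5
  d_1[B] = 2/3*3/10 + 1/3*3/5 = 2/5
d_1 = (A=3/5, B=2/5)
  d_2[A] = 3/5*7/10 + 2/5*2/5 = 29/50
  d_2[B] = 3/5*3/10 + 2/5*3/5 = 21/50
d_2 = (A=29/50, B=21/50)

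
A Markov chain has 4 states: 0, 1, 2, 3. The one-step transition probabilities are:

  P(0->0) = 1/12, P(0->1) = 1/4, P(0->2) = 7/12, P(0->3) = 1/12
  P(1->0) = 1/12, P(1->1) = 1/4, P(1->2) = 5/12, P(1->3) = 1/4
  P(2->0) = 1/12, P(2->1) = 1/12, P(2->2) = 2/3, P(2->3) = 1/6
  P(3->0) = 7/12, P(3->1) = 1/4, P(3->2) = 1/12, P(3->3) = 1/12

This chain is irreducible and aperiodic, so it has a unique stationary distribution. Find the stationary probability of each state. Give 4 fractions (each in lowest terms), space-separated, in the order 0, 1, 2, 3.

Answer: 127/792 43/264 23/44 61/396

Derivation:
The stationary distribution satisfies pi = pi * P, i.e.:
  pi_0 = 1/12*pi_0 + 1/12*pi_1 + 1/12*pi_2 + 7/12*pi_3
  pi_1 = 1/4*pi_0 + 1/4*pi_1 + 1/12*pi_2 + 1/4*pi_3
  pi_2 = 7/12*pi_0 + 5/12*pi_1 + 2/3*pi_2 + 1/12*pi_3
  pi_3 = 1/12*pi_0 + 1/4*pi_1 + 1/6*pi_2 + 1/12*pi_3
with normalization: pi_0 + pi_1 + pi_2 + pi_3 = 1.

Using the first 3 balance equations plus normalization, the linear system A*pi = b is:
  [-11/12, 1/12, 1/12, 7/12] . pi = 0
  [1/4, -3/4, 1/12, 1/4] . pi = 0
  [7/12, 5/12, -1/3, 1/12] . pi = 0
  [1, 1, 1, 1] . pi = 1

Solving yields:
  pi_0 = 127/792
  pi_1 = 43/264
  pi_2 = 23/44
  pi_3 = 61/396

Verification (pi * P):
  127/792*1/12 + 43/264*1/12 + 23/44*1/12 + 61/396*7/12 = 127/792 = pi_0  (ok)
  127/792*1/4 + 43/264*1/4 + 23/44*1/12 + 61/396*1/4 = 43/264 = pi_1  (ok)
  127/792*7/12 + 43/264*5/12 + 23/44*2/3 + 61/396*1/12 = 23/44 = pi_2  (ok)
  127/792*1/12 + 43/264*1/4 + 23/44*1/6 + 61/396*1/12 = 61/396 = pi_3  (ok)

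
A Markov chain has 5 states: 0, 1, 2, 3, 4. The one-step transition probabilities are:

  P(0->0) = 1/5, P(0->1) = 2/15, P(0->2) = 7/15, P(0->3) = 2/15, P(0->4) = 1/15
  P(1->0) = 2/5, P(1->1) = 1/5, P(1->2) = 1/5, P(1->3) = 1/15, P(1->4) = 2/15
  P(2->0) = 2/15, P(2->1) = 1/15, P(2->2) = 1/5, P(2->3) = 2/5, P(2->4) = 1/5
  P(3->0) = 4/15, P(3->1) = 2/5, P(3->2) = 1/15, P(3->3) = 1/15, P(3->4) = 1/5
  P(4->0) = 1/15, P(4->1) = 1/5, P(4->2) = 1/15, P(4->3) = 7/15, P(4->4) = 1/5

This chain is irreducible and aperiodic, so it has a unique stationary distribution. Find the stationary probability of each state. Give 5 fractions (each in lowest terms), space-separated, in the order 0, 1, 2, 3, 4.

The stationary distribution satisfies pi = pi * P, i.e.:
  pi_0 = 1/5*pi_0 + 2/5*pi_1 + 2/15*pi_2 + 4/15*pi_3 + 1/15*pi_4
  pi_1 = 2/15*pi_0 + 1/5*pi_1 + 1/15*pi_2 + 2/5*pi_3 + 1/5*pi_4
  pi_2 = 7/15*pi_0 + 1/5*pi_1 + 1/5*pi_2 + 1/15*pi_3 + 1/15*pi_4
  pi_3 = 2/15*pi_0 + 1/15*pi_1 + 2/5*pi_2 + 1/15*pi_3 + 7/15*pi_4
  pi_4 = 1/15*pi_0 + 2/15*pi_1 + 1/5*pi_2 + 1/5*pi_3 + 1/5*pi_4
with normalization: pi_0 + pi_1 + pi_2 + pi_3 + pi_4 = 1.

Using the first 4 balance equations plus normalization, the linear system A*pi = b is:
  [-4/5, 2/5, 2/15, 4/15, 1/15] . pi = 0
  [2/15, -4/5, 1/15, 2/5, 1/5] . pi = 0
  [7/15, 1/5, -4/5, 1/15, 1/15] . pi = 0
  [2/15, 1/15, 2/5, -14/15, 7/15] . pi = 0
  [1, 1, 1, 1, 1] . pi = 1

Solving yields:
  pi_0 = 907/4134
  pi_1 = 138/689
  pi_2 = 144/689
  pi_3 = 2653/12402
  pi_4 = 976/6201

Verification (pi * P):
  907/4134*1/5 + 138/689*2/5 + 144/689*2/15 + 2653/12402*4/15 + 976/6201*1/15 = 907/4134 = pi_0  (ok)
  907/4134*2/15 + 138/689*1/5 + 144/689*1/15 + 2653/12402*2/5 + 976/6201*1/5 = 138/689 = pi_1  (ok)
  907/4134*7/15 + 138/689*1/5 + 144/689*1/5 + 2653/12402*1/15 + 976/6201*1/15 = 144/689 = pi_2  (ok)
  907/4134*2/15 + 138/689*1/15 + 144/689*2/5 + 2653/12402*1/15 + 976/6201*7/15 = 2653/12402 = pi_3  (ok)
  907/4134*1/15 + 138/689*2/15 + 144/689*1/5 + 2653/12402*1/5 + 976/6201*1/5 = 976/6201 = pi_4  (ok)

Answer: 907/4134 138/689 144/689 2653/12402 976/6201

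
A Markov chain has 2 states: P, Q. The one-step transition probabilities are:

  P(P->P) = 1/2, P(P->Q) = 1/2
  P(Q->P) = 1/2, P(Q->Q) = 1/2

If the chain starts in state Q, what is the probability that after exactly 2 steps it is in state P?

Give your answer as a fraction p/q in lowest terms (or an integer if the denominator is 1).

Computing P^2 by repeated multiplication:
P^1 =
  P: [1/2, 1/2]
  Q: [1/2, 1/2]
P^2 =
  P: [1/2, 1/2]
  Q: [1/2, 1/2]

(P^2)[Q -> P] = 1/2

Answer: 1/2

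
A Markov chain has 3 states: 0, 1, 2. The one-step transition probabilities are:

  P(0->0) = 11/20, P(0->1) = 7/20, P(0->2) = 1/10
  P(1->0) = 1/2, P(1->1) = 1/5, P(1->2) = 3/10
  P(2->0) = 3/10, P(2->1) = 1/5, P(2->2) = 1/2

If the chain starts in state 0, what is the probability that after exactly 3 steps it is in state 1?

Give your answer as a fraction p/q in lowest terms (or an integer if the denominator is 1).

Computing P^3 by repeated multiplication:
P^1 =
  0: [11/20, 7/20, 1/10]
  1: [1/2, 1/5, 3/10]
  2: [3/10, 1/5, 1/2]
P^2 =
  0: [203/400, 113/400, 21/100]
  1: [93/200, 11/40, 13/50]
  2: [83/200, 49/200, 17/50]
P^3 =
  0: [3867/8000, 2209/8000, 481/2000]
  1: [377/800, 1079/4000, 259/1000]
  2: [1811/4000, 1049/4000, 57/200]

(P^3)[0 -> 1] = 2209/8000

Answer: 2209/8000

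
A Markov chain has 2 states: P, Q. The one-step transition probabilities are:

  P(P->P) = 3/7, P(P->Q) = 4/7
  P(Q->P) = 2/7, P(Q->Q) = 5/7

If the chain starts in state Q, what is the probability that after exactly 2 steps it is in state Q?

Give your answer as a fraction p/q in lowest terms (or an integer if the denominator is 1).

Computing P^2 by repeated multiplication:
P^1 =
  P: [3/7, 4/7]
  Q: [2/7, 5/7]
P^2 =
  P: [17/49, 32/49]
  Q: [16/49, 33/49]

(P^2)[Q -> Q] = 33/49

Answer: 33/49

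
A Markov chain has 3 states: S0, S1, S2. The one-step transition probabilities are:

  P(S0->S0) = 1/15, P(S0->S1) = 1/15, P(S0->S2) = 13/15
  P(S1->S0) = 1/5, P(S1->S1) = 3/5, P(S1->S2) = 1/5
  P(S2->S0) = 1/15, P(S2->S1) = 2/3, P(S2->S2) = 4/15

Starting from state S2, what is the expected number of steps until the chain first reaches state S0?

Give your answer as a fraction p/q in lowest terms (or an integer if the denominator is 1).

Let h_i = expected steps to first reach S0 from state i.
Boundary: h_S0 = 0.
First-step equations for the other states:
  h_S1 = 1 + 1/5*h_S0 + 3/5*h_S1 + 1/5*h_S2
  h_S2 = 1 + 1/15*h_S0 + 2/3*h_S1 + 4/15*h_S2

Substituting h_S0 = 0 and rearranging gives the linear system (I - Q) h = 1:
  [2/5, -1/5] . (h_S1, h_S2) = 1
  [-2/3, 11/15] . (h_S1, h_S2) = 1

Solving yields:
  h_S1 = 35/6
  h_S2 = 20/3

Starting state is S2, so the expected hitting time is h_S2 = 20/3.

Answer: 20/3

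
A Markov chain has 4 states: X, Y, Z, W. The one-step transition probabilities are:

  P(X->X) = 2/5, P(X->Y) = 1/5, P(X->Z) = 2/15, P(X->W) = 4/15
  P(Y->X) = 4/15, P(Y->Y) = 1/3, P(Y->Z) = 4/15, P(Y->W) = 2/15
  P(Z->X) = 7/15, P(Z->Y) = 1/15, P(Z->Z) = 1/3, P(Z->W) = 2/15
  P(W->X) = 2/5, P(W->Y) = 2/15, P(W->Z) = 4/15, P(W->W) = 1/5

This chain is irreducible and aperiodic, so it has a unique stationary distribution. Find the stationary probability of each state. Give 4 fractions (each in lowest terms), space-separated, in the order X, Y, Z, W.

The stationary distribution satisfies pi = pi * P, i.e.:
  pi_X = 2/5*pi_X + 4/15*pi_Y + 7/15*pi_Z + 2/5*pi_W
  pi_Y = 1/5*pi_X + 1/3*pi_Y + 1/15*pi_Z + 2/15*pi_W
  pi_Z = 2/15*pi_X + 4/15*pi_Y + 1/3*pi_Z + 4/15*pi_W
  pi_W = 4/15*pi_X + 2/15*pi_Y + 2/15*pi_Z + 1/5*pi_W
with normalization: pi_X + pi_Y + pi_Z + pi_W = 1.

Using the first 3 balance equations plus normalization, the linear system A*pi = b is:
  [-3/5, 4/15, 7/15, 2/5] . pi = 0
  [1/5, -2/3, 1/15, 2/15] . pi = 0
  [2/15, 4/15, -2/3, 4/15] . pi = 0
  [1, 1, 1, 1] . pi = 1

Solving yields:
  pi_X = 9/23
  pi_Y = 29/161
  pi_Z = 37/161
  pi_W = 32/161

Verification (pi * P):
  9/23*2/5 + 29/161*4/15 + 37/161*7/15 + 32/161*2/5 = 9/23 = pi_X  (ok)
  9/23*1/5 + 29/161*1/3 + 37/161*1/15 + 32/161*2/15 = 29/161 = pi_Y  (ok)
  9/23*2/15 + 29/161*4/15 + 37/161*1/3 + 32/161*4/15 = 37/161 = pi_Z  (ok)
  9/23*4/15 + 29/161*2/15 + 37/161*2/15 + 32/161*1/5 = 32/161 = pi_W  (ok)

Answer: 9/23 29/161 37/161 32/161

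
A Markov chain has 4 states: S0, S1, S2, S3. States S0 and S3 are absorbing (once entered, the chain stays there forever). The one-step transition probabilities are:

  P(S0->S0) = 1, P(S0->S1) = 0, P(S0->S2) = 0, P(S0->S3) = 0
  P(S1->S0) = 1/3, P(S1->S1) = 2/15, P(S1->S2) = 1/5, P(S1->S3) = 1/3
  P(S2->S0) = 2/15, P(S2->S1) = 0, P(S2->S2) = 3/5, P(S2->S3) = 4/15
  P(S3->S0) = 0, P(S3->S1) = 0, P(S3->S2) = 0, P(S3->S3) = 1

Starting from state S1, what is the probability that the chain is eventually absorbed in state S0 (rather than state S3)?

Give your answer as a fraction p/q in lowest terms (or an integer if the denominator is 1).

Let a_i = P(absorbed in S0 | start in state i).
Boundary conditions: a_S0 = 1, a_S3 = 0.
For each transient state i, a_i = sum_j P(i->j) * a_j:
  a_S1 = 1/3*a_S0 + 2/15*a_S1 + 1/5*a_S2 + 1/3*a_S3
  a_S2 = 2/15*a_S0 + 0*a_S1 + 3/5*a_S2 + 4/15*a_S3

Substituting a_S0 = 1 and a_S3 = 0, rearrange to (I - Q) a = r where r[i] = P(i -> S0):
  [13/15, -1/5] . (a_S1, a_S2) = 1/3
  [0, 2/5] . (a_S1, a_S2) = 2/15

Solving yields:
  a_S1 = 6/13
  a_S2 = 1/3

Starting state is S1, so the absorption probability is a_S1 = 6/13.

Answer: 6/13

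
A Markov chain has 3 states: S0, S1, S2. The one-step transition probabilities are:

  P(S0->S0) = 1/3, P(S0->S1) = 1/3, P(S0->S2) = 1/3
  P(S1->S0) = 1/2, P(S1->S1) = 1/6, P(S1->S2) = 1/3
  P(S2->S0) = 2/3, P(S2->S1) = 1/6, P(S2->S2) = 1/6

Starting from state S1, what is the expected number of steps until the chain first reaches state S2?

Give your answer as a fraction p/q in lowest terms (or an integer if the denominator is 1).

Let h_i = expected steps to first reach S2 from state i.
Boundary: h_S2 = 0.
First-step equations for the other states:
  h_S0 = 1 + 1/3*h_S0 + 1/3*h_S1 + 1/3*h_S2
  h_S1 = 1 + 1/2*h_S0 + 1/6*h_S1 + 1/3*h_S2

Substituting h_S2 = 0 and rearranging gives the linear system (I - Q) h = 1:
  [2/3, -1/3] . (h_S0, h_S1) = 1
  [-1/2, 5/6] . (h_S0, h_S1) = 1

Solving yields:
  h_S0 = 3
  h_S1 = 3

Starting state is S1, so the expected hitting time is h_S1 = 3.

Answer: 3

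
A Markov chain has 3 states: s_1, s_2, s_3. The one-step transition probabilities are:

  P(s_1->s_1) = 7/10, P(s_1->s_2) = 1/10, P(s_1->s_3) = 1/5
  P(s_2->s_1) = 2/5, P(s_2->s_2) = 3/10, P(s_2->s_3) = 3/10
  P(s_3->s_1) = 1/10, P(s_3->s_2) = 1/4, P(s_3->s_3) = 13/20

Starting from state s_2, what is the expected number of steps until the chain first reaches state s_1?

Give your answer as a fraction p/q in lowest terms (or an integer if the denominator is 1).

Let h_i = expected steps to first reach s_1 from state i.
Boundary: h_s_1 = 0.
First-step equations for the other states:
  h_s_2 = 1 + 2/5*h_s_1 + 3/10*h_s_2 + 3/10*h_s_3
  h_s_3 = 1 + 1/10*h_s_1 + 1/4*h_s_2 + 13/20*h_s_3

Substituting h_s_1 = 0 and rearranging gives the linear system (I - Q) h = 1:
  [7/10, -3/10] . (h_s_2, h_s_3) = 1
  [-1/4, 7/20] . (h_s_2, h_s_3) = 1

Solving yields:
  h_s_2 = 65/17
  h_s_3 = 95/17

Starting state is s_2, so the expected hitting time is h_s_2 = 65/17.

Answer: 65/17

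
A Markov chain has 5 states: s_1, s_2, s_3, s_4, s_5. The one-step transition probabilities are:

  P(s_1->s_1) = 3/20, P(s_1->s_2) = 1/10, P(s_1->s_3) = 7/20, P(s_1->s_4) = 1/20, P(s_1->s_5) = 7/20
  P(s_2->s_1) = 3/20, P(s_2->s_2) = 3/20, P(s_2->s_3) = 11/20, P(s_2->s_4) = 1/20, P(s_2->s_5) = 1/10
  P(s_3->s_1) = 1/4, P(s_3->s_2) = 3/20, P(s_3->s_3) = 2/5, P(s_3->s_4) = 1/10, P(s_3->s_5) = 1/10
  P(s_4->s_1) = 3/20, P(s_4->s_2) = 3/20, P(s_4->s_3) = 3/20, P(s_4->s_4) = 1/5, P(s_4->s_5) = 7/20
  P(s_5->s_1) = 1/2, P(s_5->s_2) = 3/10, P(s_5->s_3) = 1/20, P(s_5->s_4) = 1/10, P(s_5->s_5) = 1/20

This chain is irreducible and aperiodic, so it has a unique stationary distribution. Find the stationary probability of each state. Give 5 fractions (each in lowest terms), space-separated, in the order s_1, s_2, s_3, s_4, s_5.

The stationary distribution satisfies pi = pi * P, i.e.:
  pi_s_1 = 3/20*pi_s_1 + 3/20*pi_s_2 + 1/4*pi_s_3 + 3/20*pi_s_4 + 1/2*pi_s_5
  pi_s_2 = 1/10*pi_s_1 + 3/20*pi_s_2 + 3/20*pi_s_3 + 3/20*pi_s_4 + 3/10*pi_s_5
  pi_s_3 = 7/20*pi_s_1 + 11/20*pi_s_2 + 2/5*pi_s_3 + 3/20*pi_s_4 + 1/20*pi_s_5
  pi_s_4 = 1/20*pi_s_1 + 1/20*pi_s_2 + 1/10*pi_s_3 + 1/5*pi_s_4 + 1/10*pi_s_5
  pi_s_5 = 7/20*pi_s_1 + 1/10*pi_s_2 + 1/10*pi_s_3 + 7/20*pi_s_4 + 1/20*pi_s_5
with normalization: pi_s_1 + pi_s_2 + pi_s_3 + pi_s_4 + pi_s_5 = 1.

Using the first 4 balance equations plus normalization, the linear system A*pi = b is:
  [-17/20, 3/20, 1/4, 3/20, 1/2] . pi = 0
  [1/10, -17/20, 3/20, 3/20, 3/10] . pi = 0
  [7/20, 11/20, -3/5, 3/20, 1/20] . pi = 0
  [1/20, 1/20, 1/10, -4/5, 1/10] . pi = 0
  [1, 1, 1, 1, 1] . pi = 1

Solving yields:
  pi_s_1 = 38314/157051
  pi_s_2 = 25750/157051
  pi_s_3 = 51709/157051
  pi_s_4 = 13891/157051
  pi_s_5 = 27387/157051

Verification (pi * P):
  38314/157051*3/20 + 25750/157051*3/20 + 51709/157051*1/4 + 13891/157051*3/20 + 27387/157051*1/2 = 38314/157051 = pi_s_1  (ok)
  38314/157051*1/10 + 25750/157051*3/20 + 51709/157051*3/20 + 13891/157051*3/20 + 27387/157051*3/10 = 25750/157051 = pi_s_2  (ok)
  38314/157051*7/20 + 25750/157051*11/20 + 51709/157051*2/5 + 13891/157051*3/20 + 27387/157051*1/20 = 51709/157051 = pi_s_3  (ok)
  38314/157051*1/20 + 25750/157051*1/20 + 51709/157051*1/10 + 13891/157051*1/5 + 27387/157051*1/10 = 13891/157051 = pi_s_4  (ok)
  38314/157051*7/20 + 25750/157051*1/10 + 51709/157051*1/10 + 13891/157051*7/20 + 27387/157051*1/20 = 27387/157051 = pi_s_5  (ok)

Answer: 38314/157051 25750/157051 51709/157051 13891/157051 27387/157051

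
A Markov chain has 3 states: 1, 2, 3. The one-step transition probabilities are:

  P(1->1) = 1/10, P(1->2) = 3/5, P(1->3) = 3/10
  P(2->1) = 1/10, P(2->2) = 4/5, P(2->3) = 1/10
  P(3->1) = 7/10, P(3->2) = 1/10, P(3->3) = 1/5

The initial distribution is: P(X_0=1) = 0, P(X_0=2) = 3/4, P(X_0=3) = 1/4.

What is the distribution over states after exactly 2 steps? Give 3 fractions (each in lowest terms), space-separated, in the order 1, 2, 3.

Propagating the distribution step by step (d_{t+1} = d_t * P):
d_0 = (1=0, 2=3/4, 3=1/4)
  d_1[1] = 0*1/10 + 3/4*1/10 + 1/4*7/10 = 1/4
  d_1[2] = 0*3/5 + 3/4*4/5 + 1/4*1/10 = 5/8
  d_1[3] = 0*3/10 + 3/4*1/10 + 1/4*1/5 = 1/8
d_1 = (1=1/4, 2=5/8, 3=1/8)
  d_2[1] = 1/4*1/10 + 5/8*1/10 + 1/8*7/10 = 7/40
  d_2[2] = 1/4*3/5 + 5/8*4/5 + 1/8*1/10 = 53/80
  d_2[3] = 1/4*3/10 + 5/8*1/10 + 1/8*1/5 = 13/80
d_2 = (1=7/40, 2=53/80, 3=13/80)

Answer: 7/40 53/80 13/80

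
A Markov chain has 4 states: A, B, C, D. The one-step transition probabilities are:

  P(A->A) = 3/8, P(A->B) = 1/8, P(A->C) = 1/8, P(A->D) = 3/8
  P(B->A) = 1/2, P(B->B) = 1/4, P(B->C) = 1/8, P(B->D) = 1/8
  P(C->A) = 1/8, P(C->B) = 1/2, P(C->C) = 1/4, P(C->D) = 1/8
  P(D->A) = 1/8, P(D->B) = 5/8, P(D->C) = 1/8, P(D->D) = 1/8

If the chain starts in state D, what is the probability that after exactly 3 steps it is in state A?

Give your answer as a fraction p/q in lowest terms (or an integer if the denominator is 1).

Answer: 87/256

Derivation:
Computing P^3 by repeated multiplication:
P^1 =
  A: [3/8, 1/8, 1/8, 3/8]
  B: [1/2, 1/4, 1/8, 1/8]
  C: [1/8, 1/2, 1/4, 1/8]
  D: [1/8, 5/8, 1/8, 1/8]
P^2 =
  A: [17/64, 3/8, 9/64, 7/32]
  B: [11/32, 17/64, 9/64, 1/4]
  C: [11/32, 11/32, 5/32, 5/32]
  D: [25/64, 5/16, 9/64, 5/32]
P^3 =
  A: [85/256, 171/512, 73/512, 49/256]
  B: [159/512, 43/128, 73/512, 27/128]
  C: [87/256, 39/128, 37/256, 27/128]
  D: [87/256, 151/512, 73/512, 57/256]

(P^3)[D -> A] = 87/256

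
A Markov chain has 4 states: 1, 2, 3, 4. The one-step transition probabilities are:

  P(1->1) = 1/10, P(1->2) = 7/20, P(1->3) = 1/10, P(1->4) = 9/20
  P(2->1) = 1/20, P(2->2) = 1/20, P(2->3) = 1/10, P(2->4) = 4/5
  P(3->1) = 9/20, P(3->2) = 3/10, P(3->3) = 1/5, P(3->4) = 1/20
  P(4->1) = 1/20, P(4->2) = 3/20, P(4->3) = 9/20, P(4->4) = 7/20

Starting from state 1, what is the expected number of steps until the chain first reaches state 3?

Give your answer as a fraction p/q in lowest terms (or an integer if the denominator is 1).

Let h_i = expected steps to first reach 3 from state i.
Boundary: h_3 = 0.
First-step equations for the other states:
  h_1 = 1 + 1/10*h_1 + 7/20*h_2 + 1/10*h_3 + 9/20*h_4
  h_2 = 1 + 1/20*h_1 + 1/20*h_2 + 1/10*h_3 + 4/5*h_4
  h_4 = 1 + 1/20*h_1 + 3/20*h_2 + 9/20*h_3 + 7/20*h_4

Substituting h_3 = 0 and rearranging gives the linear system (I - Q) h = 1:
  [9/10, -7/20, -9/20] . (h_1, h_2, h_4) = 1
  [-1/20, 19/20, -4/5] . (h_1, h_2, h_4) = 1
  [-1/20, -3/20, 13/20] . (h_1, h_2, h_4) = 1

Solving yields:
  h_1 = 12000/3181
  h_2 = 11020/3181
  h_4 = 8360/3181

Starting state is 1, so the expected hitting time is h_1 = 12000/3181.

Answer: 12000/3181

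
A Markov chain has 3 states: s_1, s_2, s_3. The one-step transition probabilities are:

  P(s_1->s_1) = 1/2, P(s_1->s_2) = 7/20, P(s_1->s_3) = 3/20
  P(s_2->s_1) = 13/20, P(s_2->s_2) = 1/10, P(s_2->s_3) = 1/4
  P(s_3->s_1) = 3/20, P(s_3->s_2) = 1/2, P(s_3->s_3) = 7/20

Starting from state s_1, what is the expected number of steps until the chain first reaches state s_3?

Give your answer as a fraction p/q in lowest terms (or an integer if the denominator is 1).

Let h_i = expected steps to first reach s_3 from state i.
Boundary: h_s_3 = 0.
First-step equations for the other states:
  h_s_1 = 1 + 1/2*h_s_1 + 7/20*h_s_2 + 3/20*h_s_3
  h_s_2 = 1 + 13/20*h_s_1 + 1/10*h_s_2 + 1/4*h_s_3

Substituting h_s_3 = 0 and rearranging gives the linear system (I - Q) h = 1:
  [1/2, -7/20] . (h_s_1, h_s_2) = 1
  [-13/20, 9/10] . (h_s_1, h_s_2) = 1

Solving yields:
  h_s_1 = 500/89
  h_s_2 = 460/89

Starting state is s_1, so the expected hitting time is h_s_1 = 500/89.

Answer: 500/89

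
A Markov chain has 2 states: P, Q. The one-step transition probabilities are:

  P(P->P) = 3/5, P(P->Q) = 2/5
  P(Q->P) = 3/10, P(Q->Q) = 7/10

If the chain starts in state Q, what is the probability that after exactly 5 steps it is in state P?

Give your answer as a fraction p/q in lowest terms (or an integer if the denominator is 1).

Computing P^5 by repeated multiplication:
P^1 =
  P: [3/5, 2/5]
  Q: [3/10, 7/10]
P^2 =
  P: [12/25, 13/25]
  Q: [39/100, 61/100]
P^3 =
  P: [111/250, 139/250]
  Q: [417/1000, 583/1000]
P^4 =
  P: [1083/2500, 1417/2500]
  Q: [4251/10000, 5749/10000]
P^5 =
  P: [10749/25000, 14251/25000]
  Q: [42753/100000, 57247/100000]

(P^5)[Q -> P] = 42753/100000

Answer: 42753/100000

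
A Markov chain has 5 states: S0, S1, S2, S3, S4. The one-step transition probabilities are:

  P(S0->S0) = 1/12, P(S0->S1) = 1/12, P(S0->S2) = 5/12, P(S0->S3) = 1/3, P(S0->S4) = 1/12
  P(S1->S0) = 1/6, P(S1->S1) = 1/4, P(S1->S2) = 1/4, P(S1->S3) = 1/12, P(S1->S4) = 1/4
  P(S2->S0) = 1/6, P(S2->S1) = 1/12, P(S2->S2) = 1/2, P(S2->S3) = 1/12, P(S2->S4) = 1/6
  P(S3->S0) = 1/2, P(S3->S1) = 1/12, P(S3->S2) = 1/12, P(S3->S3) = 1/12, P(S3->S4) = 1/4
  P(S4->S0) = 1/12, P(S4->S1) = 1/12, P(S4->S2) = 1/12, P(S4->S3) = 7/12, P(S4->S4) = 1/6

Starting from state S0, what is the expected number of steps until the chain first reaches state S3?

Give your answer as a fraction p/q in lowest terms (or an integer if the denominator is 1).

Let h_i = expected steps to first reach S3 from state i.
Boundary: h_S3 = 0.
First-step equations for the other states:
  h_S0 = 1 + 1/12*h_S0 + 1/12*h_S1 + 5/12*h_S2 + 1/3*h_S3 + 1/12*h_S4
  h_S1 = 1 + 1/6*h_S0 + 1/4*h_S1 + 1/4*h_S2 + 1/12*h_S3 + 1/4*h_S4
  h_S2 = 1 + 1/6*h_S0 + 1/12*h_S1 + 1/2*h_S2 + 1/12*h_S3 + 1/6*h_S4
  h_S4 = 1 + 1/12*h_S0 + 1/12*h_S1 + 1/12*h_S2 + 7/12*h_S3 + 1/6*h_S4

Substituting h_S3 = 0 and rearranging gives the linear system (I - Q) h = 1:
  [11/12, -1/12, -5/12, -1/12] . (h_S0, h_S1, h_S2, h_S4) = 1
  [-1/6, 3/4, -1/4, -1/4] . (h_S0, h_S1, h_S2, h_S4) = 1
  [-1/6, -1/12, 1/2, -1/6] . (h_S0, h_S1, h_S2, h_S4) = 1
  [-1/12, -1/12, -1/12, 5/6] . (h_S0, h_S1, h_S2, h_S4) = 1

Solving yields:
  h_S0 = 600/149
  h_S1 = 708/149
  h_S2 = 744/149
  h_S4 = 384/149

Starting state is S0, so the expected hitting time is h_S0 = 600/149.

Answer: 600/149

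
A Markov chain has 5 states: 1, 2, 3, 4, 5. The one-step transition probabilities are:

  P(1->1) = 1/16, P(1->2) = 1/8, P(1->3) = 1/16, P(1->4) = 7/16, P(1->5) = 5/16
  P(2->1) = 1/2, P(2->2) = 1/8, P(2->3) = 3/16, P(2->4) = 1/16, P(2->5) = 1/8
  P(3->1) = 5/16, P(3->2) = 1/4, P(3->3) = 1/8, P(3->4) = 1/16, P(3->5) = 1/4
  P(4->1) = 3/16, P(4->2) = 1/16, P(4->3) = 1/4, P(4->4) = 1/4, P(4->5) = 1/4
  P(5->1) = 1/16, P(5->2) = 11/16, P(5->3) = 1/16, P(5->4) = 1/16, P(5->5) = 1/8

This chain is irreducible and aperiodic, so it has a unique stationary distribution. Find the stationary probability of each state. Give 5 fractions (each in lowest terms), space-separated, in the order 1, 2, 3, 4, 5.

Answer: 21680/95327 23573/95327 12966/95327 17339/95327 19769/95327

Derivation:
The stationary distribution satisfies pi = pi * P, i.e.:
  pi_1 = 1/16*pi_1 + 1/2*pi_2 + 5/16*pi_3 + 3/16*pi_4 + 1/16*pi_5
  pi_2 = 1/8*pi_1 + 1/8*pi_2 + 1/4*pi_3 + 1/16*pi_4 + 11/16*pi_5
  pi_3 = 1/16*pi_1 + 3/16*pi_2 + 1/8*pi_3 + 1/4*pi_4 + 1/16*pi_5
  pi_4 = 7/16*pi_1 + 1/16*pi_2 + 1/16*pi_3 + 1/4*pi_4 + 1/16*pi_5
  pi_5 = 5/16*pi_1 + 1/8*pi_2 + 1/4*pi_3 + 1/4*pi_4 + 1/8*pi_5
with normalization: pi_1 + pi_2 + pi_3 + pi_4 + pi_5 = 1.

Using the first 4 balance equations plus normalization, the linear system A*pi = b is:
  [-15/16, 1/2, 5/16, 3/16, 1/16] . pi = 0
  [1/8, -7/8, 1/4, 1/16, 11/16] . pi = 0
  [1/16, 3/16, -7/8, 1/4, 1/16] . pi = 0
  [7/16, 1/16, 1/16, -3/4, 1/16] . pi = 0
  [1, 1, 1, 1, 1] . pi = 1

Solving yields:
  pi_1 = 21680/95327
  pi_2 = 23573/95327
  pi_3 = 12966/95327
  pi_4 = 17339/95327
  pi_5 = 19769/95327

Verification (pi * P):
  21680/95327*1/16 + 23573/95327*1/2 + 12966/95327*5/16 + 17339/95327*3/16 + 19769/95327*1/16 = 21680/95327 = pi_1  (ok)
  21680/95327*1/8 + 23573/95327*1/8 + 12966/95327*1/4 + 17339/95327*1/16 + 19769/95327*11/16 = 23573/95327 = pi_2  (ok)
  21680/95327*1/16 + 23573/95327*3/16 + 12966/95327*1/8 + 17339/95327*1/4 + 19769/95327*1/16 = 12966/95327 = pi_3  (ok)
  21680/95327*7/16 + 23573/95327*1/16 + 12966/95327*1/16 + 17339/95327*1/4 + 19769/95327*1/16 = 17339/95327 = pi_4  (ok)
  21680/95327*5/16 + 23573/95327*1/8 + 12966/95327*1/4 + 17339/95327*1/4 + 19769/95327*1/8 = 19769/95327 = pi_5  (ok)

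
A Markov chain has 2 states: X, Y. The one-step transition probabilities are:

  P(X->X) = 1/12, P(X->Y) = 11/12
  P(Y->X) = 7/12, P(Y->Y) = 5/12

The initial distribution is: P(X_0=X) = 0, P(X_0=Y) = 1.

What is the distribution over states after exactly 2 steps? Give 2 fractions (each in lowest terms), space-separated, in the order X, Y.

Propagating the distribution step by step (d_{t+1} = d_t * P):
d_0 = (X=0, Y=1)
  d_1[X] = 0*1/12 + 1*7/12 = 7/12
  d_1[Y] = 0*11/12 + 1*5/12 = 5/12
d_1 = (X=7/12, Y=5/12)
  d_2[X] = 7/12*1/12 + 5/12*7/12 = 7/24
  d_2[Y] = 7/12*11/12 + 5/12*5/12 = 17/24
d_2 = (X=7/24, Y=17/24)

Answer: 7/24 17/24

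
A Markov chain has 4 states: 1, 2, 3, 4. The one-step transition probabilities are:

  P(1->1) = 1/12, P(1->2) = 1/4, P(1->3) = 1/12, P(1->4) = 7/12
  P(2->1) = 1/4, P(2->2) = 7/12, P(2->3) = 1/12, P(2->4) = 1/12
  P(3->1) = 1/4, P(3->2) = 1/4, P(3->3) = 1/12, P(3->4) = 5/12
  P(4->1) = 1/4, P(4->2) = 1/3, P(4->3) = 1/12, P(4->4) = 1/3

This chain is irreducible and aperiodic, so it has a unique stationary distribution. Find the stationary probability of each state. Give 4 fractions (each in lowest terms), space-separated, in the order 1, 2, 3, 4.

Answer: 3/14 311/756 1/12 55/189

Derivation:
The stationary distribution satisfies pi = pi * P, i.e.:
  pi_1 = 1/12*pi_1 + 1/4*pi_2 + 1/4*pi_3 + 1/4*pi_4
  pi_2 = 1/4*pi_1 + 7/12*pi_2 + 1/4*pi_3 + 1/3*pi_4
  pi_3 = 1/12*pi_1 + 1/12*pi_2 + 1/12*pi_3 + 1/12*pi_4
  pi_4 = 7/12*pi_1 + 1/12*pi_2 + 5/12*pi_3 + 1/3*pi_4
with normalization: pi_1 + pi_2 + pi_3 + pi_4 = 1.

Using the first 3 balance equations plus normalization, the linear system A*pi = b is:
  [-11/12, 1/4, 1/4, 1/4] . pi = 0
  [1/4, -5/12, 1/4, 1/3] . pi = 0
  [1/12, 1/12, -11/12, 1/12] . pi = 0
  [1, 1, 1, 1] . pi = 1

Solving yields:
  pi_1 = 3/14
  pi_2 = 311/756
  pi_3 = 1/12
  pi_4 = 55/189

Verification (pi * P):
  3/14*1/12 + 311/756*1/4 + 1/12*1/4 + 55/189*1/4 = 3/14 = pi_1  (ok)
  3/14*1/4 + 311/756*7/12 + 1/12*1/4 + 55/189*1/3 = 311/756 = pi_2  (ok)
  3/14*1/12 + 311/756*1/12 + 1/12*1/12 + 55/189*1/12 = 1/12 = pi_3  (ok)
  3/14*7/12 + 311/756*1/12 + 1/12*5/12 + 55/189*1/3 = 55/189 = pi_4  (ok)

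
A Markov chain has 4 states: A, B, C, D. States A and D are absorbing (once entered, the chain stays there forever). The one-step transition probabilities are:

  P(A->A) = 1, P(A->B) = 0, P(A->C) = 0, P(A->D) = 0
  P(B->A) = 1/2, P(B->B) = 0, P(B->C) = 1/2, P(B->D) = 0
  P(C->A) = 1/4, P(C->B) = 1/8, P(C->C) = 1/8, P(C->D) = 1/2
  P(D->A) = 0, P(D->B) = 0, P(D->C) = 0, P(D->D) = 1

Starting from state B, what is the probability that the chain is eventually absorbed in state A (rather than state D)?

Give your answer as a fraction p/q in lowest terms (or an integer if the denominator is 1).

Let a_i = P(absorbed in A | start in state i).
Boundary conditions: a_A = 1, a_D = 0.
For each transient state i, a_i = sum_j P(i->j) * a_j:
  a_B = 1/2*a_A + 0*a_B + 1/2*a_C + 0*a_D
  a_C = 1/4*a_A + 1/8*a_B + 1/8*a_C + 1/2*a_D

Substituting a_A = 1 and a_D = 0, rearrange to (I - Q) a = r where r[i] = P(i -> A):
  [1, -1/2] . (a_B, a_C) = 1/2
  [-1/8, 7/8] . (a_B, a_C) = 1/4

Solving yields:
  a_B = 9/13
  a_C = 5/13

Starting state is B, so the absorption probability is a_B = 9/13.

Answer: 9/13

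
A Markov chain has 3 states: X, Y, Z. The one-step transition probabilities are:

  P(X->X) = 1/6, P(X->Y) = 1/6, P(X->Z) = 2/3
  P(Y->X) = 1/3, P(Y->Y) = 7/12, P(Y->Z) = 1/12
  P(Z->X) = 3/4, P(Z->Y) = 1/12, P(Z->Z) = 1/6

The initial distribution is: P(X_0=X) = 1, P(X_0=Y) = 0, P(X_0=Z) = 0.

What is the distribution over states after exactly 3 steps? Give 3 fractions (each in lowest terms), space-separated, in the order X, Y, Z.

Propagating the distribution step by step (d_{t+1} = d_t * P):
d_0 = (X=1, Y=0, Z=0)
  d_1[X] = 1*1/6 + 0*1/3 + 0*3/4 = 1/6
  d_1[Y] = 1*1/6 + 0*7/12 + 0*1/12 = 1/6
  d_1[Z] = 1*2/3 + 0*1/12 + 0*1/6 = 2/3
d_1 = (X=1/6, Y=1/6, Z=2/3)
  d_2[X] = 1/6*1/6 + 1/6*1/3 + 2/3*3/4 = 7/12
  d_2[Y] = 1/6*1/6 + 1/6*7/12 + 2/3*1/12 = 13/72
  d_2[Z] = 1/6*2/3 + 1/6*1/12 + 2/3*1/6 = 17/72
d_2 = (X=7/12, Y=13/72, Z=17/72)
  d_3[X] = 7/12*1/6 + 13/72*1/3 + 17/72*3/4 = 289/864
  d_3[Y] = 7/12*1/6 + 13/72*7/12 + 17/72*1/12 = 2/9
  d_3[Z] = 7/12*2/3 + 13/72*1/12 + 17/72*1/6 = 383/864
d_3 = (X=289/864, Y=2/9, Z=383/864)

Answer: 289/864 2/9 383/864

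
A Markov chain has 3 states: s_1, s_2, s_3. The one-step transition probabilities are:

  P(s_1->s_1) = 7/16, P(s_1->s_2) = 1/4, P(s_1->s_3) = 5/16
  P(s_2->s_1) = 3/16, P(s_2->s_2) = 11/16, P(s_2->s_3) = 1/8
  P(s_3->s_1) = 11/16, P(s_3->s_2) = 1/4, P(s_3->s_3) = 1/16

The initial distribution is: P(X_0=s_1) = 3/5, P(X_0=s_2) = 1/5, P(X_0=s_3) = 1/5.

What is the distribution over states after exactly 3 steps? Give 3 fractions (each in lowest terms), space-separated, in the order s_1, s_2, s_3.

Propagating the distribution step by step (d_{t+1} = d_t * P):
d_0 = (s_1=3/5, s_2=1/5, s_3=1/5)
  d_1[s_1] = 3/5*7/16 + 1/5*3/16 + 1/5*11/16 = 7/16
  d_1[s_2] = 3/5*1/4 + 1/5*11/16 + 1/5*1/4 = 27/80
  d_1[s_3] = 3/5*5/16 + 1/5*1/8 + 1/5*1/16 = 9/40
d_1 = (s_1=7/16, s_2=27/80, s_3=9/40)
  d_2[s_1] = 7/16*7/16 + 27/80*3/16 + 9/40*11/16 = 131/320
  d_2[s_2] = 7/16*1/4 + 27/80*11/16 + 9/40*1/4 = 509/1280
  d_2[s_3] = 7/16*5/16 + 27/80*1/8 + 9/40*1/16 = 247/1280
d_2 = (s_1=131/320, s_2=509/1280, s_3=247/1280)
  d_3[s_1] = 131/320*7/16 + 509/1280*3/16 + 247/1280*11/16 = 989/2560
  d_3[s_2] = 131/320*1/4 + 509/1280*11/16 + 247/1280*1/4 = 8683/20480
  d_3[s_3] = 131/320*5/16 + 509/1280*1/8 + 247/1280*1/16 = 777/4096
d_3 = (s_1=989/2560, s_2=8683/20480, s_3=777/4096)

Answer: 989/2560 8683/20480 777/4096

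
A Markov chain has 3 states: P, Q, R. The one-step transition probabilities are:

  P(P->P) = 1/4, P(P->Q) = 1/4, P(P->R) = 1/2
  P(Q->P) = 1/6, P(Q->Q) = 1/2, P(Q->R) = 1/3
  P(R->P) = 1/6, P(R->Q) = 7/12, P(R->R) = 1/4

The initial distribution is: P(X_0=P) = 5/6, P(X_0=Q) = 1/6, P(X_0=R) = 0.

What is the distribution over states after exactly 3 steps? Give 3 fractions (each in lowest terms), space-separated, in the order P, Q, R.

Propagating the distribution step by step (d_{t+1} = d_t * P):
d_0 = (P=5/6, Q=1/6, R=0)
  d_1[P] = 5/6*1/4 + 1/6*1/6 + 0*1/6 = 17/72
  d_1[Q] = 5/6*1/4 + 1/6*1/2 + 0*7/12 = 7/24
  d_1[R] = 5/6*1/2 + 1/6*1/3 + 0*1/4 = 17/36
d_1 = (P=17/72, Q=7/24, R=17/36)
  d_2[P] = 17/72*1/4 + 7/24*1/6 + 17/36*1/6 = 161/864
  d_2[Q] = 17/72*1/4 + 7/24*1/2 + 17/36*7/12 = 415/864
  d_2[R] = 17/72*1/2 + 7/24*1/3 + 17/36*1/4 = 1/3
d_2 = (P=161/864, Q=415/864, R=1/3)
  d_3[P] = 161/864*1/4 + 415/864*1/6 + 1/3*1/6 = 1889/10368
  d_3[Q] = 161/864*1/4 + 415/864*1/2 + 1/3*7/12 = 1663/3456
  d_3[R] = 161/864*1/2 + 415/864*1/3 + 1/3*1/4 = 1745/5184
d_3 = (P=1889/10368, Q=1663/3456, R=1745/5184)

Answer: 1889/10368 1663/3456 1745/5184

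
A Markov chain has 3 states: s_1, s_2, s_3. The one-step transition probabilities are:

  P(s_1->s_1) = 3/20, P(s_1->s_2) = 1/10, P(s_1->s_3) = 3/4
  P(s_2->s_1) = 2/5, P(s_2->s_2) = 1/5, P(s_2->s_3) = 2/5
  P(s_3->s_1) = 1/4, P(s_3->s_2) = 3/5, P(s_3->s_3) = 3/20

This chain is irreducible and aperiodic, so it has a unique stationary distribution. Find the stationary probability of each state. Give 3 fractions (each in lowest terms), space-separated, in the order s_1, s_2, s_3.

Answer: 88/323 107/323 128/323

Derivation:
The stationary distribution satisfies pi = pi * P, i.e.:
  pi_s_1 = 3/20*pi_s_1 + 2/5*pi_s_2 + 1/4*pi_s_3
  pi_s_2 = 1/10*pi_s_1 + 1/5*pi_s_2 + 3/5*pi_s_3
  pi_s_3 = 3/4*pi_s_1 + 2/5*pi_s_2 + 3/20*pi_s_3
with normalization: pi_s_1 + pi_s_2 + pi_s_3 = 1.

Using the first 2 balance equations plus normalization, the linear system A*pi = b is:
  [-17/20, 2/5, 1/4] . pi = 0
  [1/10, -4/5, 3/5] . pi = 0
  [1, 1, 1] . pi = 1

Solving yields:
  pi_s_1 = 88/323
  pi_s_2 = 107/323
  pi_s_3 = 128/323

Verification (pi * P):
  88/323*3/20 + 107/323*2/5 + 128/323*1/4 = 88/323 = pi_s_1  (ok)
  88/323*1/10 + 107/323*1/5 + 128/323*3/5 = 107/323 = pi_s_2  (ok)
  88/323*3/4 + 107/323*2/5 + 128/323*3/20 = 128/323 = pi_s_3  (ok)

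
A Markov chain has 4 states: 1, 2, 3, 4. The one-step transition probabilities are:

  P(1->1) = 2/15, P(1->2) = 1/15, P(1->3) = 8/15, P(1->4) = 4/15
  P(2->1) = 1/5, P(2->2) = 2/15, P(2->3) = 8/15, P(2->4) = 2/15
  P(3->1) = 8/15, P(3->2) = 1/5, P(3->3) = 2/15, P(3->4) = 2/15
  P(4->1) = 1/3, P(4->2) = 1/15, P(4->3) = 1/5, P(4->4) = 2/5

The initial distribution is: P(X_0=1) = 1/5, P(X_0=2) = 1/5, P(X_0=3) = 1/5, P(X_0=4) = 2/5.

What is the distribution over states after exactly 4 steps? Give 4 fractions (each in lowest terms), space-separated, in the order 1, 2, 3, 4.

Propagating the distribution step by step (d_{t+1} = d_t * P):
d_0 = (1=1/5, 2=1/5, 3=1/5, 4=2/5)
  d_1[1] = 1/5*2/15 + 1/5*1/5 + 1/5*8/15 + 2/5*1/3 = 23/75
  d_1[2] = 1/5*1/15 + 1/5*2/15 + 1/5*1/5 + 2/5*1/15 = 8/75
  d_1[3] = 1/5*8/15 + 1/5*8/15 + 1/5*2/15 + 2/5*1/5 = 8/25
  d_1[4] = 1/5*4/15 + 1/5*2/15 + 1/5*2/15 + 2/5*2/5 = 4/15
d_1 = (1=23/75, 2=8/75, 3=8/25, 4=4/15)
  d_2[1] = 23/75*2/15 + 8/75*1/5 + 8/25*8/15 + 4/15*1/3 = 362/1125
  d_2[2] = 23/75*1/15 + 8/75*2/15 + 8/25*1/5 + 4/15*1/15 = 131/1125
  d_2[3] = 23/75*8/15 + 8/75*8/15 + 8/25*2/15 + 4/15*1/5 = 356/1125
  d_2[4] = 23/75*4/15 + 8/75*2/15 + 8/25*2/15 + 4/15*2/5 = 92/375
d_2 = (1=362/1125, 2=131/1125, 3=356/1125, 4=92/375)
  d_3[1] = 362/1125*2/15 + 131/1125*1/5 + 356/1125*8/15 + 92/375*1/3 = 1069/3375
  d_3[2] = 362/1125*1/15 + 131/1125*2/15 + 356/1125*1/5 + 92/375*1/15 = 656/5625
  d_3[3] = 362/1125*8/15 + 131/1125*8/15 + 356/1125*2/15 + 92/375*1/5 = 1828/5625
  d_3[4] = 362/1125*4/15 + 131/1125*2/15 + 356/1125*2/15 + 92/375*2/5 = 4078/16875
d_3 = (1=1069/3375, 2=656/5625, 3=1828/5625, 4=4078/16875)
  d_4[1] = 1069/3375*2/15 + 656/5625*1/5 + 1828/5625*8/15 + 4078/16875*1/3 = 8984/28125
  d_4[2] = 1069/3375*1/15 + 656/5625*2/15 + 1828/5625*1/5 + 4078/16875*1/15 = 9937/84375
  d_4[3] = 1069/3375*8/15 + 656/5625*8/15 + 1828/5625*2/15 + 4078/16875*1/5 = 81706/253125
  d_4[4] = 1069/3375*4/15 + 656/5625*2/15 + 1828/5625*2/15 + 4078/16875*2/5 = 60752/253125
d_4 = (1=8984/28125, 2=9937/84375, 3=81706/253125, 4=60752/253125)

Answer: 8984/28125 9937/84375 81706/253125 60752/253125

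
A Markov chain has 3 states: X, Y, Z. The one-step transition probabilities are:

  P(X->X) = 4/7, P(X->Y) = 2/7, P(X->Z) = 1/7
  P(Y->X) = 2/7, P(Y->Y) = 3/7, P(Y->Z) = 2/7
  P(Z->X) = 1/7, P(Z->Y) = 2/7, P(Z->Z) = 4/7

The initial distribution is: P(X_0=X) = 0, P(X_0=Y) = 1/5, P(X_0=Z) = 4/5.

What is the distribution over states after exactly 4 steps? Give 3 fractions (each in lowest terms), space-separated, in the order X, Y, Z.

Propagating the distribution step by step (d_{t+1} = d_t * P):
d_0 = (X=0, Y=1/5, Z=4/5)
  d_1[X] = 0*4/7 + 1/5*2/7 + 4/5*1/7 = 6/35
  d_1[Y] = 0*2/7 + 1/5*3/7 + 4/5*2/7 = 11/35
  d_1[Z] = 0*1/7 + 1/5*2/7 + 4/5*4/7 = 18/35
d_1 = (X=6/35, Y=11/35, Z=18/35)
  d_2[X] = 6/35*4/7 + 11/35*2/7 + 18/35*1/7 = 64/245
  d_2[Y] = 6/35*2/7 + 11/35*3/7 + 18/35*2/7 = 81/245
  d_2[Z] = 6/35*1/7 + 11/35*2/7 + 18/35*4/7 = 20/49
d_2 = (X=64/245, Y=81/245, Z=20/49)
  d_3[X] = 64/245*4/7 + 81/245*2/7 + 20/49*1/7 = 74/245
  d_3[Y] = 64/245*2/7 + 81/245*3/7 + 20/49*2/7 = 571/1715
  d_3[Z] = 64/245*1/7 + 81/245*2/7 + 20/49*4/7 = 626/1715
d_3 = (X=74/245, Y=571/1715, Z=626/1715)
  d_4[X] = 74/245*4/7 + 571/1715*2/7 + 626/1715*1/7 = 768/2401
  d_4[Y] = 74/245*2/7 + 571/1715*3/7 + 626/1715*2/7 = 4001/12005
  d_4[Z] = 74/245*1/7 + 571/1715*2/7 + 626/1715*4/7 = 4164/12005
d_4 = (X=768/2401, Y=4001/12005, Z=4164/12005)

Answer: 768/2401 4001/12005 4164/12005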